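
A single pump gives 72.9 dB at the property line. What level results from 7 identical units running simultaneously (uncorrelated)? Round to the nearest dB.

81 dB

With 7 equal, uncorrelated contributions the intensity is 7× that of one unit, giving a rise of 10·log₁₀ 7.
L_total = 72.9 + 10·log₁₀(7) = 72.9 + 8.451 = 81.35 dB.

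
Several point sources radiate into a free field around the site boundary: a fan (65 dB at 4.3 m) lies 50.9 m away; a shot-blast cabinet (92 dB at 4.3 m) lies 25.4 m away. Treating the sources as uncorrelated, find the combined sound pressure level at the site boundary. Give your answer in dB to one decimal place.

76.6 dB

First find each source's level at the receiver (point-source: −20·log₁₀(r/r_ref)), then combine on an intensity basis.
fan: 65 − 20·log₁₀(50.9/4.3) = 65 − 21.46 = 43.54 dB.
shot-blast cabinet: 92 − 20·log₁₀(25.4/4.3) = 92 − 15.43 = 76.57 dB.
Σ 10^(L/10) = 4.544e+07 → L_total = 10·log₁₀(4.544e+07) = 76.57 dB.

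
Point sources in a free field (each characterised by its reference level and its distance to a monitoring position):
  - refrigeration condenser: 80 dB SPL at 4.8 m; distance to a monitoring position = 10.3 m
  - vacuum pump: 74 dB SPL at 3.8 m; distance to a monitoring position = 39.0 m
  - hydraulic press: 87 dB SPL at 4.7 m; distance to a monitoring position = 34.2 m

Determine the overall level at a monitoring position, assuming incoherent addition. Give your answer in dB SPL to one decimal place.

75.0 dB SPL

Propagate each source to the receiver with L = L_ref − 20·log₁₀(r/r_ref), then add intensities.
refrigeration condenser: 80 − 20·log₁₀(10.3/4.8) = 80 − 6.63 = 73.37 dB SPL.
vacuum pump: 74 − 20·log₁₀(39.0/3.8) = 74 − 20.23 = 53.77 dB SPL.
hydraulic press: 87 − 20·log₁₀(34.2/4.7) = 87 − 17.24 = 69.76 dB SPL.
Σ 10^(L/10) = 3.142e+07 → L_total = 10·log₁₀(3.142e+07) = 74.97 dB SPL.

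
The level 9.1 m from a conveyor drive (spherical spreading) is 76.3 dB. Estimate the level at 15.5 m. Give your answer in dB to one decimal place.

Spherical spreading from a point source gives a 20·log₁₀(r₂/r₁) drop.
L₂ = 76.3 − 20·log₁₀(15.5/9.1) = 76.3 − 4.626 = 71.67 dB.

71.7 dB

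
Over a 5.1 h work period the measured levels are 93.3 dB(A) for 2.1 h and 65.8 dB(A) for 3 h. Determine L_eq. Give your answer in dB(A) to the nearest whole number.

The energy average is taken in the linear domain: L_eq = 10·log₁₀[(Σ tᵢ·10^(Lᵢ/10))/T], T = 5.1 h.
Σ tᵢ·10^(Lᵢ/10) = 2.1·10^(93.3/10) + 3·10^(65.8/10) = 4.501e+09.
L_eq = 10·log₁₀(4.501e+09/5.1) = 89.46 dB(A).

89 dB(A)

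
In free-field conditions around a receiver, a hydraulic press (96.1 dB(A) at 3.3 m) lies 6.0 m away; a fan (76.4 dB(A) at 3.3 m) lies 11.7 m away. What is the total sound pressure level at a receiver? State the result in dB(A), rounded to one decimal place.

Propagate each source to the receiver with L = L_ref − 20·log₁₀(r/r_ref), then add intensities.
hydraulic press: 96.1 − 20·log₁₀(6.0/3.3) = 96.1 − 5.19 = 90.91 dB(A).
fan: 76.4 − 20·log₁₀(11.7/3.3) = 76.4 − 10.99 = 65.41 dB(A).
Σ 10^(L/10) = 1.236e+09 → L_total = 10·log₁₀(1.236e+09) = 90.92 dB(A).

90.9 dB(A)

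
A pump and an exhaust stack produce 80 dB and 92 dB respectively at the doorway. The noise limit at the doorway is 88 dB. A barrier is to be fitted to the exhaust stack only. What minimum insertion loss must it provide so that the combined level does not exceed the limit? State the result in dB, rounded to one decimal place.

Everything except the exhaust stack sums to 10^(80/10) = 1.000e+08 in linear terms, 80.00 dB.
To meet 88 dB overall, the treated exhaust stack may contribute at most 10^(88/10) − 1.000e+08 = 5.310e+08, i.e. 87.25 dB.
So the exhaust stack must be reduced from 92 to 87.25 dB: IL = 4.75 dB.

4.7 dB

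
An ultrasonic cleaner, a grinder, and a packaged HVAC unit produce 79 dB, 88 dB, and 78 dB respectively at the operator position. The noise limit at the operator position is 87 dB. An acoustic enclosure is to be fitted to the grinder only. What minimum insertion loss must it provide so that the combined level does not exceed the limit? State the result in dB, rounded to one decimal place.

Fixed contribution from the other sources: Σ 10^(L/10) = 10^(79/10) + 10^(78/10) = 1.425e+08 (81.54 dB).
The limit corresponds to 10^(87/10) = 5.012e+08; subtracting the fixed part leaves 3.587e+08 for the grinder, i.e. 85.55 dB.
So the grinder must be reduced from 88 to 85.55 dB: IL = 2.45 dB.

2.5 dB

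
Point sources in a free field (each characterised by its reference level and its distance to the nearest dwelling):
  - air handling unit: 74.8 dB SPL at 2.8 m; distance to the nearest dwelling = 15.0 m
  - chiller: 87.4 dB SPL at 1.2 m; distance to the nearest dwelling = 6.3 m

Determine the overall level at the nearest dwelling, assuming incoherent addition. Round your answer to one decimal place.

73.2 dB SPL

First find each source's level at the receiver (point-source: −20·log₁₀(r/r_ref)), then combine on an intensity basis.
air handling unit: 74.8 − 20·log₁₀(15.0/2.8) = 74.8 − 14.58 = 60.22 dB SPL.
chiller: 87.4 − 20·log₁₀(6.3/1.2) = 87.4 − 14.40 = 73.00 dB SPL.
Σ 10^(L/10) = 2.099e+07 → L_total = 10·log₁₀(2.099e+07) = 73.22 dB SPL.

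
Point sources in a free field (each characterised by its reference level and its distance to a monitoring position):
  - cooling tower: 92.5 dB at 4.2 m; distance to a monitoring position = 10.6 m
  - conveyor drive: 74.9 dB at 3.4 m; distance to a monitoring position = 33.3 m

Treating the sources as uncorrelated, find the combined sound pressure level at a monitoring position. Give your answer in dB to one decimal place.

84.5 dB

Apply inverse-square spreading to bring every level to the receiver, then sum 10^(L/10).
cooling tower: 92.5 − 20·log₁₀(10.6/4.2) = 92.5 − 8.04 = 84.46 dB.
conveyor drive: 74.9 − 20·log₁₀(33.3/3.4) = 74.9 − 19.82 = 55.08 dB.
Σ 10^(L/10) = 2.795e+08 → L_total = 10·log₁₀(2.795e+08) = 84.46 dB.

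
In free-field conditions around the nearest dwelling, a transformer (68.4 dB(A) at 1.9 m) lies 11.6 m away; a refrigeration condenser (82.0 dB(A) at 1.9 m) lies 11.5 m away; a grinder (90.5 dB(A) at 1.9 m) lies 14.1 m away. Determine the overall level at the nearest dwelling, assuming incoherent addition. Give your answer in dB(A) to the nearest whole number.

74 dB(A)

Apply inverse-square spreading to bring every level to the receiver, then sum 10^(L/10).
transformer: 68.4 − 20·log₁₀(11.6/1.9) = 68.4 − 15.71 = 52.69 dB(A).
refrigeration condenser: 82.0 − 20·log₁₀(11.5/1.9) = 82.0 − 15.64 = 66.36 dB(A).
grinder: 90.5 − 20·log₁₀(14.1/1.9) = 90.5 − 17.41 = 73.09 dB(A).
Σ 10^(L/10) = 2.489e+07 → L_total = 10·log₁₀(2.489e+07) = 73.96 dB(A).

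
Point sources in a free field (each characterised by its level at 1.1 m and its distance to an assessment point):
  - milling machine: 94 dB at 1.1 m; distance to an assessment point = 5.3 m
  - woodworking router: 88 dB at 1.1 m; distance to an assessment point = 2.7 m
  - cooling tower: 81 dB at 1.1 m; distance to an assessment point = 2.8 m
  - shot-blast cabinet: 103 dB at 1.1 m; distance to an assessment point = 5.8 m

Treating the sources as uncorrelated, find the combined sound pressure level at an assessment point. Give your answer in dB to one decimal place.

First find each source's level at the receiver (point-source: −20·log₁₀(r/r_ref)), then combine on an intensity basis.
milling machine: 94 − 20·log₁₀(5.3/1.1) = 94 − 13.66 = 80.34 dB.
woodworking router: 88 − 20·log₁₀(2.7/1.1) = 88 − 7.80 = 80.20 dB.
cooling tower: 81 − 20·log₁₀(2.8/1.1) = 81 − 8.12 = 72.88 dB.
shot-blast cabinet: 103 − 20·log₁₀(5.8/1.1) = 103 − 14.44 = 88.56 dB.
Σ 10^(L/10) = 9.500e+08 → L_total = 10·log₁₀(9.500e+08) = 89.78 dB.

89.8 dB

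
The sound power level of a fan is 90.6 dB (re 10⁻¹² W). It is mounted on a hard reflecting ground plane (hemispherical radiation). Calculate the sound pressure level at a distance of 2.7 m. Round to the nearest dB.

L_p = L_w − 10·log₁₀(2π·r²) with r = 2.7 m.
2π·r² = 45.8 m², 10·log₁₀ of that is 16.609 dB.
L_p = 90.6 − 16.609 = 73.99 dB.

74 dB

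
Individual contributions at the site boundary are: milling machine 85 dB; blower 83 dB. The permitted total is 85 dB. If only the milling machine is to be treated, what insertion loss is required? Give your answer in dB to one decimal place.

4.3 dB

The untreated sources together contribute 10^(83/10) = 1.995e+08, i.e. 83.00 dB.
To meet 85 dB overall, the treated milling machine may contribute at most 10^(85/10) − 1.995e+08 = 1.167e+08, i.e. 80.67 dB.
Required insertion loss = 85 − 80.67 = 4.33 dB.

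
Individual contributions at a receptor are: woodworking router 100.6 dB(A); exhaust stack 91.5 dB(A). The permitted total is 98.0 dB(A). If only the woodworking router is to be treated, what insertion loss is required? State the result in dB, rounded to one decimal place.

3.7 dB

The untreated sources together contribute 10^(91.5/10) = 1.413e+09, i.e. 91.50 dB(A).
The limit corresponds to 10^(98.0/10) = 6.310e+09; subtracting the fixed part leaves 4.897e+09 for the woodworking router, i.e. 96.90 dB(A).
Required insertion loss = 100.6 − 96.90 = 3.70 dB.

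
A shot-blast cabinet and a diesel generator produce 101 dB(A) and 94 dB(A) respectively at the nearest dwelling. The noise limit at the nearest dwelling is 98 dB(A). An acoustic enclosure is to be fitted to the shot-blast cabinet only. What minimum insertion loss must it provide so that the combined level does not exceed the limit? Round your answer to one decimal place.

5.2 dB

Fixed contribution from the other source: Σ 10^(L/10) = 10^(94/10) = 2.512e+09 (94.00 dB(A)).
The limit corresponds to 10^(98/10) = 6.310e+09; subtracting the fixed part leaves 3.798e+09 for the shot-blast cabinet, i.e. 95.80 dB(A).
So the shot-blast cabinet must be reduced from 101 to 95.80 dB(A): IL = 5.20 dB.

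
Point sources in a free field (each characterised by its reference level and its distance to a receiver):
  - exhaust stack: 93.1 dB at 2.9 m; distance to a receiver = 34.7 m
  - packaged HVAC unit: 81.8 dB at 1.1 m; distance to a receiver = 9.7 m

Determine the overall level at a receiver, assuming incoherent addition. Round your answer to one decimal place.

First find each source's level at the receiver (point-source: −20·log₁₀(r/r_ref)), then combine on an intensity basis.
exhaust stack: 93.1 − 20·log₁₀(34.7/2.9) = 93.1 − 21.56 = 71.54 dB.
packaged HVAC unit: 81.8 − 20·log₁₀(9.7/1.1) = 81.8 − 18.91 = 62.89 dB.
Σ 10^(L/10) = 1.621e+07 → L_total = 10·log₁₀(1.621e+07) = 72.10 dB.

72.1 dB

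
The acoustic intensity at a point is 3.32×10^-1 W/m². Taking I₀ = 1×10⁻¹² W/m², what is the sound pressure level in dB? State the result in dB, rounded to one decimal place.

L = 10·log₁₀(I/I₀) = 10·log₁₀(3.32×10^-1/10⁻¹²) = 10·log₁₀(3.32×10^11).
L = 10·(0.5211 + 11) = 115.21 dB.

115.2 dB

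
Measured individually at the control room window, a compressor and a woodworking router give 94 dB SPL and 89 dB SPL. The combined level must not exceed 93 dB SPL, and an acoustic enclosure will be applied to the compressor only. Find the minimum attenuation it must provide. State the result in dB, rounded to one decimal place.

3.2 dB

The untreated sources together contribute 10^(89/10) = 7.943e+08, i.e. 89.00 dB SPL.
The limit corresponds to 10^(93/10) = 1.995e+09; subtracting the fixed part leaves 1.201e+09 for the compressor, i.e. 90.80 dB SPL.
So the compressor must be reduced from 94 to 90.80 dB SPL: IL = 3.20 dB.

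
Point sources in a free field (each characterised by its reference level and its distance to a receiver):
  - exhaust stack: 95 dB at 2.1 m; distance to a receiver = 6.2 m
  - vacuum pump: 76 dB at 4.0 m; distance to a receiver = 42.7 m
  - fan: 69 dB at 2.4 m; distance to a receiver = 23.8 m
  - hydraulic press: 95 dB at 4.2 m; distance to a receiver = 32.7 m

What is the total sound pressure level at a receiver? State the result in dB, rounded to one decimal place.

86.2 dB

Propagate each source to the receiver with L = L_ref − 20·log₁₀(r/r_ref), then add intensities.
exhaust stack: 95 − 20·log₁₀(6.2/2.1) = 95 − 9.40 = 85.60 dB.
vacuum pump: 76 − 20·log₁₀(42.7/4.0) = 76 − 20.57 = 55.43 dB.
fan: 69 − 20·log₁₀(23.8/2.4) = 69 − 19.93 = 49.07 dB.
hydraulic press: 95 − 20·log₁₀(32.7/4.2) = 95 − 17.83 = 77.17 dB.
Σ 10^(L/10) = 4.154e+08 → L_total = 10·log₁₀(4.154e+08) = 86.18 dB.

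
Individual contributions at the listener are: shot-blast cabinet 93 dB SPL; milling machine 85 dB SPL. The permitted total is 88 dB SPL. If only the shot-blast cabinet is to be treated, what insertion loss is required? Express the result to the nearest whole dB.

Fixed contribution from the other source: Σ 10^(L/10) = 10^(85/10) = 3.162e+08 (85.00 dB SPL).
The limit corresponds to 10^(88/10) = 6.310e+08; subtracting the fixed part leaves 3.147e+08 for the shot-blast cabinet, i.e. 84.98 dB SPL.
Required insertion loss = 93 − 84.98 = 8.02 dB.

8 dB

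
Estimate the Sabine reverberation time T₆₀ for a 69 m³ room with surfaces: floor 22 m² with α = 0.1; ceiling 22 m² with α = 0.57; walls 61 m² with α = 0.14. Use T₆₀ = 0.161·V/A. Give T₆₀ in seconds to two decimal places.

Total absorption A = 22·0.1 + 22·0.57 + 61·0.14 = 23.28 m² sabins.
T₆₀ = 0.161·V/A = 0.161·69/23.28 = 0.477 s.

0.48 s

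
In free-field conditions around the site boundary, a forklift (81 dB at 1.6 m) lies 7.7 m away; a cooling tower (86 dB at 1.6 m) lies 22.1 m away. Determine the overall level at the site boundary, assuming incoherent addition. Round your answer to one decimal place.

Propagate each source to the receiver with L = L_ref − 20·log₁₀(r/r_ref), then add intensities.
forklift: 81 − 20·log₁₀(7.7/1.6) = 81 − 13.65 = 67.35 dB.
cooling tower: 86 − 20·log₁₀(22.1/1.6) = 86 − 22.81 = 63.19 dB.
Σ 10^(L/10) = 7.522e+06 → L_total = 10·log₁₀(7.522e+06) = 68.76 dB.

68.8 dB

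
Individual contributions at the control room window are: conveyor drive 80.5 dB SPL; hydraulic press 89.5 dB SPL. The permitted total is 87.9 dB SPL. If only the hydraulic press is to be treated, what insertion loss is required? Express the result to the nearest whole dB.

The untreated sources together contribute 10^(80.5/10) = 1.122e+08, i.e. 80.50 dB SPL.
The limit corresponds to 10^(87.9/10) = 6.166e+08; subtracting the fixed part leaves 5.044e+08 for the hydraulic press, i.e. 87.03 dB SPL.
So the hydraulic press must be reduced from 89.5 to 87.03 dB SPL: IL = 2.47 dB.

2 dB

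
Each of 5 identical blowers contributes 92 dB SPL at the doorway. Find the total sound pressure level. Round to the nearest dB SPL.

99 dB SPL

N identical incoherent sources raise the level by 10·log₁₀ N.
L_total = 92 + 10·log₁₀(5) = 92 + 6.990 = 98.99 dB SPL.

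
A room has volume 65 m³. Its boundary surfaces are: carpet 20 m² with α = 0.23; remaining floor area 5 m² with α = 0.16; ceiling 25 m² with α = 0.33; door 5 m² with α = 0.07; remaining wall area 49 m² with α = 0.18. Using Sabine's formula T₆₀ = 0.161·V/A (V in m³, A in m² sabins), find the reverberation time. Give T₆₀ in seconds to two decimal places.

0.46 s

A = Σ Sᵢαᵢ = 20·0.23 + 5·0.16 + 25·0.33 + 5·0.07 + 49·0.18 = 22.82 m².
T₆₀ = 0.161·V/A = 0.161·65/22.82 = 0.459 s.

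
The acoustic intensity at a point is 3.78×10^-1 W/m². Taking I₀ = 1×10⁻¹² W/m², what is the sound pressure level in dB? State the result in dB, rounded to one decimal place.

I/I₀ = 3.78×10^-1/10⁻¹² = 3.78×10^11, and L = 10·log₁₀(I/I₀).
L = 10·(0.5775 + 11) = 115.77 dB.

115.8 dB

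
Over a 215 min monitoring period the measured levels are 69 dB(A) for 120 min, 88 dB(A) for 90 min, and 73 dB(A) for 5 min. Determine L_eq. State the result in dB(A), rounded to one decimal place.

84.3 dB(A)

The energy average is taken in the linear domain: L_eq = 10·log₁₀[(Σ tᵢ·10^(Lᵢ/10))/T], T = 215 min.
Σ tᵢ·10^(Lᵢ/10) = 120·10^(69/10) + 90·10^(88/10) + 5·10^(73/10) = 5.784e+10.
L_eq = 10·log₁₀(5.784e+10/215) = 84.30 dB(A).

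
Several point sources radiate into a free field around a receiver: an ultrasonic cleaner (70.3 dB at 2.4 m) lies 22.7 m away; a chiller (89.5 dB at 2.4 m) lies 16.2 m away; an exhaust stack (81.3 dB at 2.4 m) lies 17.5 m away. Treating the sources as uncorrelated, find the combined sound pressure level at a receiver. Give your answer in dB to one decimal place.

73.5 dB

Propagate each source to the receiver with L = L_ref − 20·log₁₀(r/r_ref), then add intensities.
ultrasonic cleaner: 70.3 − 20·log₁₀(22.7/2.4) = 70.3 − 19.52 = 50.78 dB.
chiller: 89.5 − 20·log₁₀(16.2/2.4) = 89.5 − 16.59 = 72.91 dB.
exhaust stack: 81.3 − 20·log₁₀(17.5/2.4) = 81.3 − 17.26 = 64.04 dB.
Σ 10^(L/10) = 2.222e+07 → L_total = 10·log₁₀(2.222e+07) = 73.47 dB.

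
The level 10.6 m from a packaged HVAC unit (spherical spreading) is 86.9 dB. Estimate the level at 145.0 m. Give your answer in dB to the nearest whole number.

64 dB

Spherical spreading from a point source gives a 20·log₁₀(r₂/r₁) drop.
L₂ = 86.9 − 20·log₁₀(145.0/10.6) = 86.9 − 22.721 = 64.18 dB.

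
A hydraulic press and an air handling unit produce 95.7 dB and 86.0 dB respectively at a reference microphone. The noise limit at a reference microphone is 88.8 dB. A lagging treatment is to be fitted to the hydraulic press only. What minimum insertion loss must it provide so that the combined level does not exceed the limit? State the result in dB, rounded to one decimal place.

10.1 dB

The untreated sources together contribute 10^(86.0/10) = 3.981e+08, i.e. 86.00 dB.
To meet 88.8 dB overall, the treated hydraulic press may contribute at most 10^(88.8/10) − 3.981e+08 = 3.605e+08, i.e. 85.57 dB.
Required insertion loss = 95.7 − 85.57 = 10.13 dB.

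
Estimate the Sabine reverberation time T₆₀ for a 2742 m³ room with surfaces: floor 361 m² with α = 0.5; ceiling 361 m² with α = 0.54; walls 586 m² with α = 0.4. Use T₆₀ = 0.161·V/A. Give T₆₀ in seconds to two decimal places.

Total absorption A = 361·0.5 + 361·0.54 + 586·0.4 = 609.84 m² sabins.
T₆₀ = 0.161·V/A = 0.161·2742/609.84 = 0.724 s.

0.72 s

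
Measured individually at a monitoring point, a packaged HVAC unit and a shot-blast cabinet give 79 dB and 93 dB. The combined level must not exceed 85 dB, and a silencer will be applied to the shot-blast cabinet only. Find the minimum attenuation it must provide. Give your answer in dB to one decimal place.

Fixed contribution from the other source: Σ 10^(L/10) = 10^(79/10) = 7.943e+07 (79.00 dB).
The limit corresponds to 10^(85/10) = 3.162e+08; subtracting the fixed part leaves 2.368e+08 for the shot-blast cabinet, i.e. 83.74 dB.
Required insertion loss = 93 − 83.74 = 9.26 dB.

9.3 dB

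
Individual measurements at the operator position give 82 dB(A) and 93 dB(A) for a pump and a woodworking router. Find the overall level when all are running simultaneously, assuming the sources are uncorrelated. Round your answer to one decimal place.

Incoherent sources combine by intensity addition: L_total = 10·log₁₀(Σ 10^(L_i/10)).
Σ 10^(L/10) = 10^(82/10) + 10^(93/10) = 2.154e+09.
L_total = 10·log₁₀(2.154e+09) = 93.33 dB(A).

93.3 dB(A)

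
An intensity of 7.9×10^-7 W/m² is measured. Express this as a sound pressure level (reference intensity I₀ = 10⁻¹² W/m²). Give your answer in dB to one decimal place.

59.0 dB

L = 10·log₁₀(I/I₀) = 10·log₁₀(7.9×10^-7/10⁻¹²) = 10·log₁₀(7.9×10^5).
L = 10·(0.8976 + 5) = 58.98 dB.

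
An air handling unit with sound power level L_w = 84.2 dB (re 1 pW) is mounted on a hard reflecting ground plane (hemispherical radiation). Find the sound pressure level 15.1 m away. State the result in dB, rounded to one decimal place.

52.6 dB

The power spreads over a hemisphere of area 2π·r², so L_p = L_w − 10·log₁₀(2π·r²).
2π·r² = 1433 m², 10·log₁₀ of that is 31.561 dB.
L_p = 84.2 − 31.561 = 52.64 dB.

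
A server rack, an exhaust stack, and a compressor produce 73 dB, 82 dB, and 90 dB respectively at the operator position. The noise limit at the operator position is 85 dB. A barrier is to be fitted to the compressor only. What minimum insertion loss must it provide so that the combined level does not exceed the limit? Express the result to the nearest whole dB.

9 dB

The untreated sources together contribute 10^(73/10) + 10^(82/10) = 1.784e+08, i.e. 82.51 dB.
To meet 85 dB overall, the treated compressor may contribute at most 10^(85/10) − 1.784e+08 = 1.378e+08, i.e. 81.39 dB.
Required insertion loss = 90 − 81.39 = 8.61 dB.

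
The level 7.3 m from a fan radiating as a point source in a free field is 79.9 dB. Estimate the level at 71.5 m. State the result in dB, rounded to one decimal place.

Spherical spreading from a point source gives a 20·log₁₀(r₂/r₁) drop.
L₂ = 79.9 − 20·log₁₀(71.5/7.3) = 79.9 − 19.820 = 60.08 dB.

60.1 dB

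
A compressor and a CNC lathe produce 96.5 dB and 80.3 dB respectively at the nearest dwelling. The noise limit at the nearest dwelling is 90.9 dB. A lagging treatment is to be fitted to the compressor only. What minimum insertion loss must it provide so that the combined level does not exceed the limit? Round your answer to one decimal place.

6.0 dB

The untreated sources together contribute 10^(80.3/10) = 1.072e+08, i.e. 80.30 dB.
To meet 90.9 dB overall, the treated compressor may contribute at most 10^(90.9/10) − 1.072e+08 = 1.123e+09, i.e. 90.50 dB.
Required insertion loss = 96.5 − 90.50 = 6.00 dB.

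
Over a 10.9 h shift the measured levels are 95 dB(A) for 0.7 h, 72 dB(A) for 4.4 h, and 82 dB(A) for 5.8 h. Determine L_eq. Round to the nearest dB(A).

L_eq = 10·log₁₀[(1/T)·Σ tᵢ·10^(Lᵢ/10)] with T = 10.9 h.
Σ tᵢ·10^(Lᵢ/10) = 0.7·10^(95/10) + 4.4·10^(72/10) + 5.8·10^(82/10) = 3.203e+09.
L_eq = 10·log₁₀(3.203e+09/10.9) = 84.68 dB(A).

85 dB(A)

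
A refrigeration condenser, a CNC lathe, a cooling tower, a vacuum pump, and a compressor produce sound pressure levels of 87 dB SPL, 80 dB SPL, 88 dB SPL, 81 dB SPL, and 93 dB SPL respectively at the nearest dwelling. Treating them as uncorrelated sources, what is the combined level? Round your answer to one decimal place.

95.3 dB SPL

For uncorrelated sources the intensities add, so convert each level to linear form, sum, and take 10·log₁₀ of the total.
Σ 10^(L/10) = 10^(87/10) + 10^(80/10) + 10^(88/10) + 10^(81/10) + 10^(93/10) = 3.353e+09.
L_total = 10·log₁₀(3.353e+09) = 95.25 dB SPL.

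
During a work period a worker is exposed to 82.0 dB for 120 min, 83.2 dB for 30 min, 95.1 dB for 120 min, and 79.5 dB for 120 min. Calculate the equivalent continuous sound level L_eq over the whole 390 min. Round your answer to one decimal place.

90.4 dB

Weight each interval's intensity by its duration and average over T = 390 min:
Σ tᵢ·10^(Lᵢ/10) = 120·10^(82.0/10) + 30·10^(83.2/10) + 120·10^(95.1/10) + 120·10^(79.5/10) = 4.243e+11.
L_eq = 10·log₁₀(4.243e+11/390) = 90.37 dB.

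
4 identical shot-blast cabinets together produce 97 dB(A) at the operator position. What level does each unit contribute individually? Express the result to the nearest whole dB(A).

4 equal contributions raise the level by 10·log₁₀ 4 = 6.021 dB, so each unit alone gives 97 − 6.021.

91 dB(A)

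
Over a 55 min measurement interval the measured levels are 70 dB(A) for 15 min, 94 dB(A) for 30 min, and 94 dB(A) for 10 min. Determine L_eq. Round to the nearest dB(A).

93 dB(A)

Weight each interval's intensity by its duration and average over T = 55 min:
Σ tᵢ·10^(Lᵢ/10) = 15·10^(70/10) + 30·10^(94/10) + 10·10^(94/10) = 1.006e+11.
L_eq = 10·log₁₀(1.006e+11/55) = 92.62 dB(A).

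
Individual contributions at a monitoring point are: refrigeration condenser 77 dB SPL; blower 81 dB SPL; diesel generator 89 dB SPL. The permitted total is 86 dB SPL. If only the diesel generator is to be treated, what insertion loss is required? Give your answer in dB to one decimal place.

Everything except the diesel generator sums to 10^(77/10) + 10^(81/10) = 1.760e+08 in linear terms, 82.46 dB SPL.
The limit corresponds to 10^(86/10) = 3.981e+08; subtracting the fixed part leaves 2.221e+08 for the diesel generator, i.e. 83.47 dB SPL.
So the diesel generator must be reduced from 89 to 83.47 dB SPL: IL = 5.53 dB.

5.5 dB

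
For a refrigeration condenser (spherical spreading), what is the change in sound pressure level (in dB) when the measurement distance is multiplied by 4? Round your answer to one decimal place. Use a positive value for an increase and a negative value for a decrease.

With spherical spreading the level changes by −20·log₁₀(r₂/r₁).
ΔL = −20·log₁₀(4) = -12.04 dB.

-12.0 dB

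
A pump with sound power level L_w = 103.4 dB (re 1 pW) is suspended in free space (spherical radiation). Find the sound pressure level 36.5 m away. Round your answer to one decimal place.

Free-field spherical radiation: L_p = L_w − 10·log₁₀(4π·r²), r = 36.5 m.
4π·r² = 1.674e+04 m², 10·log₁₀ of that is 42.238 dB.
L_p = 103.4 − 42.238 = 61.16 dB.

61.2 dB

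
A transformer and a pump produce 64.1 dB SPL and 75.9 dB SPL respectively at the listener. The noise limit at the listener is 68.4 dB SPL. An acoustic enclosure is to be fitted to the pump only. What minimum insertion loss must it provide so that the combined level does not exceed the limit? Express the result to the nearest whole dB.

Everything except the pump sums to 10^(64.1/10) = 2.570e+06 in linear terms, 64.10 dB SPL.
The limit corresponds to 10^(68.4/10) = 6.918e+06; subtracting the fixed part leaves 4.348e+06 for the pump, i.e. 66.38 dB SPL.
Required insertion loss = 75.9 − 66.38 = 9.52 dB.

10 dB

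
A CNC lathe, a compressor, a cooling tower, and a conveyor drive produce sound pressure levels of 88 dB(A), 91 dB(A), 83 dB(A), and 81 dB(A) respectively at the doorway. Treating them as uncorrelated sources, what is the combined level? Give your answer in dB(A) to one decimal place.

Incoherent sources combine by intensity addition: L_total = 10·log₁₀(Σ 10^(L_i/10)).
Σ 10^(L/10) = 10^(88/10) + 10^(91/10) + 10^(83/10) + 10^(81/10) = 2.215e+09.
L_total = 10·log₁₀(2.215e+09) = 93.45 dB(A).

93.5 dB(A)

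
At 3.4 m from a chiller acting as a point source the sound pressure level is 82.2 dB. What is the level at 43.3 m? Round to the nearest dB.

60 dB

Spherical spreading from a point source gives a 20·log₁₀(r₂/r₁) drop.
L₂ = 82.2 − 20·log₁₀(43.3/3.4) = 82.2 − 22.100 = 60.10 dB.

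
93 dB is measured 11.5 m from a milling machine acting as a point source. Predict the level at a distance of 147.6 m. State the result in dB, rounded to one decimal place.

Spherical spreading from a point source gives a 20·log₁₀(r₂/r₁) drop.
L₂ = 93 − 20·log₁₀(147.6/11.5) = 93 − 22.168 = 70.83 dB.

70.8 dB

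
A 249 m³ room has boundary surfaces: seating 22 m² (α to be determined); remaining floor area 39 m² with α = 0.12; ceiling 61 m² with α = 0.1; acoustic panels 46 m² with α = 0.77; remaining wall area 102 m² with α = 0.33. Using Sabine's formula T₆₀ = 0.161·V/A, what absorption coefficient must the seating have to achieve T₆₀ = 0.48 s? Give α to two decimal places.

0.17

Required total absorption A = 0.161·249/0.48 = 83.52 m².
Absorption from the other surfaces = 39·0.12 + 61·0.1 + 46·0.77 + 102·0.33 = 79.86 m², so the seating must supply 3.66 m² over 22 m².
α = 3.66/22 = 0.166.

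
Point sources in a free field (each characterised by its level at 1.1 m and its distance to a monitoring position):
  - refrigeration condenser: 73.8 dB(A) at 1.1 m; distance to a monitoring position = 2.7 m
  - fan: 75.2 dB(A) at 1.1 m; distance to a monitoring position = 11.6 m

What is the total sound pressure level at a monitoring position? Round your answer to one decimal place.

First find each source's level at the receiver (point-source: −20·log₁₀(r/r_ref)), then combine on an intensity basis.
refrigeration condenser: 73.8 − 20·log₁₀(2.7/1.1) = 73.8 − 7.80 = 66.00 dB(A).
fan: 75.2 − 20·log₁₀(11.6/1.1) = 75.2 − 20.46 = 54.74 dB(A).
Σ 10^(L/10) = 4.279e+06 → L_total = 10·log₁₀(4.279e+06) = 66.31 dB(A).

66.3 dB(A)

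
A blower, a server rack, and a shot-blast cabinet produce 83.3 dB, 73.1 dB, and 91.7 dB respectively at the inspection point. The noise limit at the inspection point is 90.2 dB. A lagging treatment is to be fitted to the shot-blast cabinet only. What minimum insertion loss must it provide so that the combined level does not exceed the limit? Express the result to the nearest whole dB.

Fixed contribution from the other sources: Σ 10^(L/10) = 10^(83.3/10) + 10^(73.1/10) = 2.342e+08 (83.70 dB).
The limit corresponds to 10^(90.2/10) = 1.047e+09; subtracting the fixed part leaves 8.129e+08 for the shot-blast cabinet, i.e. 89.10 dB.
Required insertion loss = 91.7 − 89.10 = 2.60 dB.

3 dB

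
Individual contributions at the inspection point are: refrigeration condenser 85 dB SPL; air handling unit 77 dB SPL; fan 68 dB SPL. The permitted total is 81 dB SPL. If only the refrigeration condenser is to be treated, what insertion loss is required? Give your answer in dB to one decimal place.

6.6 dB

The untreated sources together contribute 10^(77/10) + 10^(68/10) = 5.643e+07, i.e. 77.51 dB SPL.
The limit corresponds to 10^(81/10) = 1.259e+08; subtracting the fixed part leaves 6.946e+07 for the refrigeration condenser, i.e. 78.42 dB SPL.
So the refrigeration condenser must be reduced from 85 to 78.42 dB SPL: IL = 6.58 dB.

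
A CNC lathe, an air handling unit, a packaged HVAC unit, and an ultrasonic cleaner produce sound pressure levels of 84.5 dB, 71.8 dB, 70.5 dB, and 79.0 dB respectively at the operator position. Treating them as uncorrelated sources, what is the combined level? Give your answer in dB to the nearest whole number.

Incoherent sources combine by intensity addition: L_total = 10·log₁₀(Σ 10^(L_i/10)).
Σ 10^(L/10) = 10^(84.5/10) + 10^(71.8/10) + 10^(70.5/10) + 10^(79.0/10) = 3.876e+08.
L_total = 10·log₁₀(3.876e+08) = 85.88 dB.

86 dB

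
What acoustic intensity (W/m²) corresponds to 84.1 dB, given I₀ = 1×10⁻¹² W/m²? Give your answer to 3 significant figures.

0.000257 W/m²

I = I₀·10^(L/10) = 10⁻¹² × 10^(84.1/10) = 10^(-3.590).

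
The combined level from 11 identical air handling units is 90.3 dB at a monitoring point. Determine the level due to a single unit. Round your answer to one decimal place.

79.9 dB

Dividing the total intensity by 11 lowers the level by 10·log₁₀ 11 = 10.414 dB: L₁ = 90.3 − 10.414.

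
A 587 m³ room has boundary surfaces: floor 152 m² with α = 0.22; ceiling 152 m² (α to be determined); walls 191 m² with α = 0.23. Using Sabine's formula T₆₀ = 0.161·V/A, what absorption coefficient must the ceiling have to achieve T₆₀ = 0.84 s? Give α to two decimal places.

Required total absorption A = 0.161·587/0.84 = 112.51 m².
Absorption from the other surfaces = 152·0.22 + 191·0.23 = 77.37 m², so the ceiling must supply 35.14 m² over 152 m².
α = 35.14/152 = 0.231.

0.23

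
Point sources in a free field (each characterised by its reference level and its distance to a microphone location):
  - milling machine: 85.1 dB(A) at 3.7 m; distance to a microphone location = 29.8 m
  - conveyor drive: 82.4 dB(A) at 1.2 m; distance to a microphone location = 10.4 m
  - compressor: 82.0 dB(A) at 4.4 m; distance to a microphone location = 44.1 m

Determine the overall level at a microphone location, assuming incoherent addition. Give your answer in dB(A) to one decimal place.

First find each source's level at the receiver (point-source: −20·log₁₀(r/r_ref)), then combine on an intensity basis.
milling machine: 85.1 − 20·log₁₀(29.8/3.7) = 85.1 − 18.12 = 66.98 dB(A).
conveyor drive: 82.4 − 20·log₁₀(10.4/1.2) = 82.4 − 18.76 = 63.64 dB(A).
compressor: 82.0 − 20·log₁₀(44.1/4.4) = 82.0 − 20.02 = 61.98 dB(A).
Σ 10^(L/10) = 8.880e+06 → L_total = 10·log₁₀(8.880e+06) = 69.48 dB(A).

69.5 dB(A)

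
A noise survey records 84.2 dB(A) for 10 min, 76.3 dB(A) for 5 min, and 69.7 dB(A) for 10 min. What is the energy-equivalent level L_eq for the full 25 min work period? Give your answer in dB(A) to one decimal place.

80.7 dB(A)

The energy average is taken in the linear domain: L_eq = 10·log₁₀[(Σ tᵢ·10^(Lᵢ/10))/T], T = 25 min.
Σ tᵢ·10^(Lᵢ/10) = 10·10^(84.2/10) + 5·10^(76.3/10) + 10·10^(69.7/10) = 2.937e+09.
L_eq = 10·log₁₀(2.937e+09/25) = 80.70 dB(A).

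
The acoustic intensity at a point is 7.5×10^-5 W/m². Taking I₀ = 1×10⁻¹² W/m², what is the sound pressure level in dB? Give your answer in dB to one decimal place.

Dividing by I₀ shifts the exponent by 12: I/I₀ = 7.5×10^7.
L = 10·(0.8751 + 7) = 78.75 dB.

78.8 dB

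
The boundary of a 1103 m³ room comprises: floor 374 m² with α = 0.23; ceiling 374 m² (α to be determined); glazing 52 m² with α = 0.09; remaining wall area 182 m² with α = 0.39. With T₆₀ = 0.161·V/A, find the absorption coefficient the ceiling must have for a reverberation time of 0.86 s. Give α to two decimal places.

Required total absorption A = 0.161·1103/0.86 = 206.49 m².
Absorption from the other surfaces = 374·0.23 + 52·0.09 + 182·0.39 = 161.68 m², so the ceiling must supply 44.81 m² over 374 m².
α = 44.81/374 = 0.120.

0.12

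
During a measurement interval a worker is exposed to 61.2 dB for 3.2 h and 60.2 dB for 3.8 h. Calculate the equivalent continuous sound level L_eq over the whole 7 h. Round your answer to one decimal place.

The energy average is taken in the linear domain: L_eq = 10·log₁₀[(Σ tᵢ·10^(Lᵢ/10))/T], T = 7 h.
Σ tᵢ·10^(Lᵢ/10) = 3.2·10^(61.2/10) + 3.8·10^(60.2/10) = 8.198e+06.
L_eq = 10·log₁₀(8.198e+06/7) = 60.69 dB.

60.7 dB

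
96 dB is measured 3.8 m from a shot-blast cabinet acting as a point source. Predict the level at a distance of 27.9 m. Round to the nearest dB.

79 dB

For a point source, L₂ = L₁ − 20·log₁₀(r₂/r₁).
L₂ = 96 − 20·log₁₀(27.9/3.8) = 96 − 17.316 = 78.68 dB.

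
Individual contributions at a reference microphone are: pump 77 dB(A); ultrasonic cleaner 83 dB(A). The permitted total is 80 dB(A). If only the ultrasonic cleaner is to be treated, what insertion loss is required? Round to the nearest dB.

6 dB

Everything except the ultrasonic cleaner sums to 10^(77/10) = 5.012e+07 in linear terms, 77.00 dB(A).
The limit corresponds to 10^(80/10) = 1.000e+08; subtracting the fixed part leaves 4.988e+07 for the ultrasonic cleaner, i.e. 76.98 dB(A).
Required insertion loss = 83 − 76.98 = 6.02 dB.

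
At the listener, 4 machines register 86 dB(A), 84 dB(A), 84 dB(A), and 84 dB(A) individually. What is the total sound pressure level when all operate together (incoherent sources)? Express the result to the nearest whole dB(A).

For uncorrelated sources the intensities add, so convert each level to linear form, sum, and take 10·log₁₀ of the total.
Σ 10^(L/10) = 10^(86/10) + 10^(84/10) + 10^(84/10) + 10^(84/10) = 1.152e+09.
L_total = 10·log₁₀(1.152e+09) = 90.61 dB(A).

91 dB(A)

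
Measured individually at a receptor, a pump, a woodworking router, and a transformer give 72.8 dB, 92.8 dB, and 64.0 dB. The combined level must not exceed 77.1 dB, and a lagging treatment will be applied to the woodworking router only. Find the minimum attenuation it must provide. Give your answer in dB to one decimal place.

Fixed contribution from the other sources: Σ 10^(L/10) = 10^(72.8/10) + 10^(64.0/10) = 2.157e+07 (73.34 dB).
To meet 77.1 dB overall, the treated woodworking router may contribute at most 10^(77.1/10) − 2.157e+07 = 2.972e+07, i.e. 74.73 dB.
So the woodworking router must be reduced from 92.8 to 74.73 dB: IL = 18.07 dB.

18.1 dB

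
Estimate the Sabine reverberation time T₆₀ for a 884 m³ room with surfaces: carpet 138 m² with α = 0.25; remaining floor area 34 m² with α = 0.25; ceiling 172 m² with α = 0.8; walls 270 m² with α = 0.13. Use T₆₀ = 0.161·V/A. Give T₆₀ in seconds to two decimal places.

Total absorption A = 138·0.25 + 34·0.25 + 172·0.8 + 270·0.13 = 215.70 m² sabins.
T₆₀ = 0.161·V/A = 0.161·884/215.70 = 0.660 s.

0.66 s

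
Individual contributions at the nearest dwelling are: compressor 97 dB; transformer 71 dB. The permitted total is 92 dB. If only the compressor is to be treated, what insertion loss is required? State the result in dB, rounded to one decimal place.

5.0 dB

The untreated sources together contribute 10^(71/10) = 1.259e+07, i.e. 71.00 dB.
To meet 92 dB overall, the treated compressor may contribute at most 10^(92/10) − 1.259e+07 = 1.572e+09, i.e. 91.97 dB.
Required insertion loss = 97 − 91.97 = 5.03 dB.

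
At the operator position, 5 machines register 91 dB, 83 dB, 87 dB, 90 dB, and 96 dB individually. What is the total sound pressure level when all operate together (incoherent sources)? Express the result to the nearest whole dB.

For uncorrelated sources the intensities add, so convert each level to linear form, sum, and take 10·log₁₀ of the total.
Σ 10^(L/10) = 10^(91/10) + 10^(83/10) + 10^(87/10) + 10^(90/10) + 10^(96/10) = 6.941e+09.
L_total = 10·log₁₀(6.941e+09) = 98.41 dB.

98 dB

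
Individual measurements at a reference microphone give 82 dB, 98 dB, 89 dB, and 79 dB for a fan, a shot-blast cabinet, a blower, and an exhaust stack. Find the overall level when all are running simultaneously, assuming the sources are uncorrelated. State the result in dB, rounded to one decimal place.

98.7 dB

For uncorrelated sources the intensities add, so convert each level to linear form, sum, and take 10·log₁₀ of the total.
Σ 10^(L/10) = 10^(82/10) + 10^(98/10) + 10^(89/10) + 10^(79/10) = 7.342e+09.
L_total = 10·log₁₀(7.342e+09) = 98.66 dB.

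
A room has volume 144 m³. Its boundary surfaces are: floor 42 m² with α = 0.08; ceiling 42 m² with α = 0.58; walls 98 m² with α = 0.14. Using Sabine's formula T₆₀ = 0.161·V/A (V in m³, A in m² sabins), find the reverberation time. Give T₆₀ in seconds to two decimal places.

Summing Sᵢαᵢ: 42·0.08 + 42·0.58 + 98·0.14 = 41.44 m².
T₆₀ = 0.161·V/A = 0.161·144/41.44 = 0.559 s.

0.56 s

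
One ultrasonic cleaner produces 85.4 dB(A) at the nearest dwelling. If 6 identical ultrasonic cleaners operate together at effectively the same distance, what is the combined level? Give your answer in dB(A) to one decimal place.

93.2 dB(A)

L_total = L₁ + 10·log₁₀ N for N identical incoherent sources.
L_total = 85.4 + 10·log₁₀(6) = 85.4 + 7.782 = 93.18 dB(A).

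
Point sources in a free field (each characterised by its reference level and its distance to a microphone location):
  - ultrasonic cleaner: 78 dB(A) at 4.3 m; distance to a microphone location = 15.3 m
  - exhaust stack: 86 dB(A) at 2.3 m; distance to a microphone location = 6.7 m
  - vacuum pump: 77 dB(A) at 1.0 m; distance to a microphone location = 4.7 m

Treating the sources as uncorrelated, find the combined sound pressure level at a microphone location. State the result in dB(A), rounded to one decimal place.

77.3 dB(A)

Apply inverse-square spreading to bring every level to the receiver, then sum 10^(L/10).
ultrasonic cleaner: 78 − 20·log₁₀(15.3/4.3) = 78 − 11.02 = 66.98 dB(A).
exhaust stack: 86 − 20·log₁₀(6.7/2.3) = 86 − 9.29 = 76.71 dB(A).
vacuum pump: 77 − 20·log₁₀(4.7/1.0) = 77 − 13.44 = 63.56 dB(A).
Σ 10^(L/10) = 5.417e+07 → L_total = 10·log₁₀(5.417e+07) = 77.34 dB(A).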